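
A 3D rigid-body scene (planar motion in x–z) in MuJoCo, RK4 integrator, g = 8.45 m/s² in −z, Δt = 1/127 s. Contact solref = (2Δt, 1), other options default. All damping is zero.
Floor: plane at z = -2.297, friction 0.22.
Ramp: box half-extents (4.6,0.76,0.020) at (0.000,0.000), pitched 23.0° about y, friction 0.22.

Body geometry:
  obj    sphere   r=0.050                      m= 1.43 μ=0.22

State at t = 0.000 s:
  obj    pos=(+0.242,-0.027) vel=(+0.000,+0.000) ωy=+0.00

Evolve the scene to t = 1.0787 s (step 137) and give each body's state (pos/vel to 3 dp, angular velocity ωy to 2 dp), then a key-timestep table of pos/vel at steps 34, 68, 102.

State at t = 1.0787 s:
  obj    pos=(+1.505,-0.563) vel=(+2.342,-0.994) ωy=+50.87

Key-timestep trajectory:
   step    t(s)  obj.x    obj.z    obj.vx   obj.vz 
     34  0.2677   +0.320  -0.060  +0.581  -0.247
     68  0.5354   +0.553  -0.159  +1.163  -0.493
    102  0.8031   +0.942  -0.324  +1.744  -0.740


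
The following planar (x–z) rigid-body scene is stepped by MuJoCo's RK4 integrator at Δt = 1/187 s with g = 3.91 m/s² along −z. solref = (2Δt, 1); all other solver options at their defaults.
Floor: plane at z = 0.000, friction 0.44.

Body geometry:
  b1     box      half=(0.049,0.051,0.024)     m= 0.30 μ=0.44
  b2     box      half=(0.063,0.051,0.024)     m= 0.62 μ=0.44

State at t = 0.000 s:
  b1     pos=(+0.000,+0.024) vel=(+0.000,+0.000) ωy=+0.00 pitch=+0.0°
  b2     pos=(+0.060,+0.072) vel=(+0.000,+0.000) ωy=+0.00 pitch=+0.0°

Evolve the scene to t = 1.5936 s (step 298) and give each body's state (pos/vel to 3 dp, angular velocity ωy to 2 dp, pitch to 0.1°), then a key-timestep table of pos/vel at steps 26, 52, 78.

State at t = 1.5936 s:
  b1     pos=(-0.001,+0.024) vel=(+0.000,+0.000) ωy=+0.00 pitch=+0.0°
  b2     pos=(+0.073,+0.059) vel=(+0.000,+0.000) ωy=-0.01 pitch=+39.8°

Key-timestep trajectory:
   step    t(s)  b1.x    b1.z    b1.vx   b1.vz   b2.x    b2.z    b2.vx   b2.vz 
     26  0.1390   +0.000  +0.024  +0.000  +0.000   +0.065  +0.069  +0.066  -0.050
     52  0.2781   +0.000  +0.024  +0.000  +0.000   +0.076  +0.060  +0.048  +0.058
     78  0.4171   +0.000  +0.024  -0.001  +0.001   +0.073  +0.059  -0.088  -0.052


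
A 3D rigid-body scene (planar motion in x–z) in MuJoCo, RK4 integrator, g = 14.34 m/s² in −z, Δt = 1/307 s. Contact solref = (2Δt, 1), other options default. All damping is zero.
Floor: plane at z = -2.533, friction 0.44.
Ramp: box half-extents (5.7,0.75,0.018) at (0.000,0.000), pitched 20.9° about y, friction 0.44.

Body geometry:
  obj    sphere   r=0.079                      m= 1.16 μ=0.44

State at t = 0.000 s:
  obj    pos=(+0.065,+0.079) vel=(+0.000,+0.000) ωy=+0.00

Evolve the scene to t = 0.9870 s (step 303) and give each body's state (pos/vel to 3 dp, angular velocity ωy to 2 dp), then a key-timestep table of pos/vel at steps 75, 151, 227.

State at t = 0.9870 s:
  obj    pos=(+1.728,-0.556) vel=(+3.369,-1.287) ωy=+45.65

Key-timestep trajectory:
   step    t(s)  obj.x    obj.z    obj.vx   obj.vz 
     75  0.2443   +0.167  +0.040  +0.834  -0.319
    151  0.4919   +0.478  -0.079  +1.679  -0.641
    227  0.7394   +0.998  -0.277  +2.524  -0.964


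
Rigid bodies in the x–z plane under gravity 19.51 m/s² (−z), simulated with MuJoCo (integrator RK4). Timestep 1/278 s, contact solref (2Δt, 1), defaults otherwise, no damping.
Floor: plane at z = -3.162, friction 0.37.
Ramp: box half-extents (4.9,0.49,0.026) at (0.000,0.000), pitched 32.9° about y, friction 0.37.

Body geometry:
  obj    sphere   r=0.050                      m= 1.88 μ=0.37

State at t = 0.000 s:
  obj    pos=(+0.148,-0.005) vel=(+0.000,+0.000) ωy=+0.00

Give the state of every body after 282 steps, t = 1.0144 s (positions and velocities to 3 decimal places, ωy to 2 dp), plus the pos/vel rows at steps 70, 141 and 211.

State at t = 1.0144 s:
  obj    pos=(+3.418,-2.121) vel=(+6.447,-4.171) ωy=+153.55

Key-timestep trajectory:
   step    t(s)  obj.x    obj.z    obj.vx   obj.vz 
     70  0.2518   +0.349  -0.136  +1.600  -1.035
    141  0.5072   +0.966  -0.534  +3.224  -2.085
    211  0.7590   +1.979  -1.190  +4.824  -3.121


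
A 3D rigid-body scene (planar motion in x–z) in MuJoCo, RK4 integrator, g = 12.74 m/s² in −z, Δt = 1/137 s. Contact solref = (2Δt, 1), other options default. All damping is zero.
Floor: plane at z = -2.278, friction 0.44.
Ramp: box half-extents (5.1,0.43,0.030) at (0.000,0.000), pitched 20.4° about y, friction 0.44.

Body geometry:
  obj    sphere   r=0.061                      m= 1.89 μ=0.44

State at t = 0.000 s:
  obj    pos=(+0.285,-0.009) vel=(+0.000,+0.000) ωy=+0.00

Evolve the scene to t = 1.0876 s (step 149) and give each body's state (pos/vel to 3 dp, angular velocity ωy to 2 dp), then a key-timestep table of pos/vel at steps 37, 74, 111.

State at t = 1.0876 s:
  obj    pos=(+2.043,-0.663) vel=(+3.233,-1.202) ωy=+56.55

Key-timestep trajectory:
   step    t(s)  obj.x    obj.z    obj.vx   obj.vz 
     37  0.2701   +0.394  -0.049  +0.803  -0.299
     74  0.5401   +0.719  -0.170  +1.606  -0.597
    111  0.8102   +1.261  -0.372  +2.409  -0.896


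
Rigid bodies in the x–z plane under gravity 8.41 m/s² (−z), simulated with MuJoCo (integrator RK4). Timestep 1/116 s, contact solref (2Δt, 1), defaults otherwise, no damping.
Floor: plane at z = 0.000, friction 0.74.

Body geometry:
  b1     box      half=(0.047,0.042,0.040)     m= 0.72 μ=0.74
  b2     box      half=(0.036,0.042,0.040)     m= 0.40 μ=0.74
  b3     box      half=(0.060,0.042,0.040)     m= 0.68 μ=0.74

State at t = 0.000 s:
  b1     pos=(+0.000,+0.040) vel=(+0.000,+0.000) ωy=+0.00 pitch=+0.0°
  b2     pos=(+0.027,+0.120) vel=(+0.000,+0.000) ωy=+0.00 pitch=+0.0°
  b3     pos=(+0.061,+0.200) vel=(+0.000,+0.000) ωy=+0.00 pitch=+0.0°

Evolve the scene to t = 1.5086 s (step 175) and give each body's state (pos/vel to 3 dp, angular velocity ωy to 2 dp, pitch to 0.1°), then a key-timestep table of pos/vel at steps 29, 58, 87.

State at t = 1.5086 s:
  b1     pos=(+0.000,+0.040) vel=(+0.000,+0.000) ωy=+0.00 pitch=+0.0°
  b2     pos=(+0.095,+0.036) vel=(+0.000,+0.000) ωy=+0.00 pitch=+90.0°
  b3     pos=(+0.199,+0.060) vel=(+0.000,+0.000) ωy=+0.00 pitch=+90.0°

Key-timestep trajectory:
   step    t(s)  b1.x    b1.z    b1.vx   b1.vz   b2.x    b2.z    b2.vx   b2.vz   b3.x    b3.z    b3.vx   b3.vz 
     29  0.2500   +0.000  +0.040  +0.000  +0.000   +0.031  +0.121  +0.038  +0.015   +0.072  +0.198  +0.108  -0.023
     58  0.5000   +0.000  +0.040  +0.000  +0.000   +0.063  +0.121  +0.278  -0.107   +0.146  +0.150  +0.488  -0.658
     87  0.7500   +0.000  +0.040  +0.000  +0.000   +0.094  +0.035  +0.020  +0.017   +0.208  +0.065  -0.092  -0.044


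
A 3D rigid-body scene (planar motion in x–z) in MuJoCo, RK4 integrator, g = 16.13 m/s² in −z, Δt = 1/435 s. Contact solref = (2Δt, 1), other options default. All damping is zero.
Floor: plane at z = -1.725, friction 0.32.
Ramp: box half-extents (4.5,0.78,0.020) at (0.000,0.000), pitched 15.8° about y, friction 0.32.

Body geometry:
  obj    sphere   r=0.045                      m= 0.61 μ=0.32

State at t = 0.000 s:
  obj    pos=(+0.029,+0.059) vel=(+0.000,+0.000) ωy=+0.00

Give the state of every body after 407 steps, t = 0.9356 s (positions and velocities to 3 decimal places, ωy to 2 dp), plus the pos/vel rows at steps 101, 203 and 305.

State at t = 0.9356 s:
  obj    pos=(+1.350,-0.315) vel=(+2.824,-0.799) ωy=+65.22

Key-timestep trajectory:
   step    t(s)  obj.x    obj.z    obj.vx   obj.vz 
    101  0.2322   +0.110  +0.036  +0.701  -0.198
    203  0.4667   +0.358  -0.034  +1.409  -0.399
    305  0.7011   +0.771  -0.151  +2.116  -0.599


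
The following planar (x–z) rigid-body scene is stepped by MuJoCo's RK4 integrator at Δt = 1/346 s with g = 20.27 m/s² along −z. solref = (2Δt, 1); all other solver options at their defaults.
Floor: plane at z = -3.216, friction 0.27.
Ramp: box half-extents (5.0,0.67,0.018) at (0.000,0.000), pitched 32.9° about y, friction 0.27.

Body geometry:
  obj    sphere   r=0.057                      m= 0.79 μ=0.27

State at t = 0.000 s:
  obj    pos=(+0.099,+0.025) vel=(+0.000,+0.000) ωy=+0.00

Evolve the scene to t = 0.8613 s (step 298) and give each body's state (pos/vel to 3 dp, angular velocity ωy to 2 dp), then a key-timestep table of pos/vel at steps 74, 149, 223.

State at t = 0.8613 s:
  obj    pos=(+2.548,-1.559) vel=(+5.687,-3.679) ωy=+118.81

Key-timestep trajectory:
   step    t(s)  obj.x    obj.z    obj.vx   obj.vz 
     74  0.2139   +0.250  -0.073  +1.413  -0.914
    149  0.4306   +0.712  -0.371  +2.844  -1.840
    223  0.6445   +1.471  -0.862  +4.256  -2.753


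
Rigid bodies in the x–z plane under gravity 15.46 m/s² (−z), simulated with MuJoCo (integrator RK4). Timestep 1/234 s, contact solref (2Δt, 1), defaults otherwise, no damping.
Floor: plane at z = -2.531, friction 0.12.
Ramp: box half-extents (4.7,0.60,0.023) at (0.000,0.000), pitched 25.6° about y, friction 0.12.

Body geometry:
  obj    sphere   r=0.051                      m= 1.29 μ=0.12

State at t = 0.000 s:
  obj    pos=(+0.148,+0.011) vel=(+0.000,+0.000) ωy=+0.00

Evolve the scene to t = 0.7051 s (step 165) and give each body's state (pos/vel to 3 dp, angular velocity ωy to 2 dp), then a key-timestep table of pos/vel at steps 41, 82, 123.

State at t = 0.7051 s:
  obj    pos=(+1.271,-0.527) vel=(+3.185,-1.521) ωy=+57.83

Key-timestep trajectory:
   step    t(s)  obj.x    obj.z    obj.vx   obj.vz 
     41  0.1752   +0.217  -0.022  +0.794  -0.372
     82  0.3504   +0.425  -0.122  +1.589  -0.739
    123  0.5256   +0.772  -0.288  +2.375  -1.132


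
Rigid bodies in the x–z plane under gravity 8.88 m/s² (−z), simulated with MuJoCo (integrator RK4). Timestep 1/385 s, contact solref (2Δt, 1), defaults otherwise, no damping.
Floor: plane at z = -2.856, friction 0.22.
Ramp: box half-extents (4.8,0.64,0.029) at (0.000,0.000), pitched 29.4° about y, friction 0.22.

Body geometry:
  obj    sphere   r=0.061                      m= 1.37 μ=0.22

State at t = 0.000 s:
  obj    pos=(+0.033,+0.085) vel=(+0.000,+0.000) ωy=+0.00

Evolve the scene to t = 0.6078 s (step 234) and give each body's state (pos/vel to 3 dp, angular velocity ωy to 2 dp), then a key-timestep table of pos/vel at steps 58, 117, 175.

State at t = 0.6078 s:
  obj    pos=(+0.534,-0.198) vel=(+1.649,-0.929) ωy=+31.02

Key-timestep trajectory:
   step    t(s)  obj.x    obj.z    obj.vx   obj.vz 
     58  0.1506   +0.064  +0.067  +0.409  -0.230
    117  0.3039   +0.158  +0.014  +0.825  -0.465
    175  0.4545   +0.313  -0.073  +1.233  -0.695


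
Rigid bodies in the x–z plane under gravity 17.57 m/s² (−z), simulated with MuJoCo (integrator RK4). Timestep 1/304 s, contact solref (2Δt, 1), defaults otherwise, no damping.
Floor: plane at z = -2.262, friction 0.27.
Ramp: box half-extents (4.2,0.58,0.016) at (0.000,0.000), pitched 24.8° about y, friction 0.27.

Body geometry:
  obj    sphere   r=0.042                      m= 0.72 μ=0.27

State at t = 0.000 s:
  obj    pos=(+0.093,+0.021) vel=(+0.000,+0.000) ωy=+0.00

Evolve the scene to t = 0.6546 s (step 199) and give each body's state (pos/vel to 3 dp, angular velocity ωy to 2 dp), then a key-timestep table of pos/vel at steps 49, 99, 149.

State at t = 0.6546 s:
  obj    pos=(+1.117,-0.452) vel=(+3.128,-1.445) ωy=+82.03

Key-timestep trajectory:
   step    t(s)  obj.x    obj.z    obj.vx   obj.vz 
     49  0.1612   +0.155  -0.008  +0.770  -0.356
     99  0.3257   +0.346  -0.096  +1.556  -0.719
    149  0.4901   +0.667  -0.244  +2.342  -1.082


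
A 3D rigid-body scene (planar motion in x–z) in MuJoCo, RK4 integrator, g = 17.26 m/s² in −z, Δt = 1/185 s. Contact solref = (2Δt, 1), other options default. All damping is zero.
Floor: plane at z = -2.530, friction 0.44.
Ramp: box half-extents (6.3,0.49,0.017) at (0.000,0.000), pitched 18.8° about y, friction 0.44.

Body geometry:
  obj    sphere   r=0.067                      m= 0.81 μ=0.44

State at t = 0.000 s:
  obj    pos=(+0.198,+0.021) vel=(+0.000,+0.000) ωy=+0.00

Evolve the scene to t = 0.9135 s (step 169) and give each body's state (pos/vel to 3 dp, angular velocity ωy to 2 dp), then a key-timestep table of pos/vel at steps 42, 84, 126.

State at t = 0.9135 s:
  obj    pos=(+1.767,-0.513) vel=(+3.436,-1.170) ωy=+54.16

Key-timestep trajectory:
   step    t(s)  obj.x    obj.z    obj.vx   obj.vz 
     42  0.2270   +0.295  -0.012  +0.854  -0.291
     84  0.4541   +0.586  -0.111  +1.708  -0.581
    126  0.6811   +1.070  -0.276  +2.562  -0.872


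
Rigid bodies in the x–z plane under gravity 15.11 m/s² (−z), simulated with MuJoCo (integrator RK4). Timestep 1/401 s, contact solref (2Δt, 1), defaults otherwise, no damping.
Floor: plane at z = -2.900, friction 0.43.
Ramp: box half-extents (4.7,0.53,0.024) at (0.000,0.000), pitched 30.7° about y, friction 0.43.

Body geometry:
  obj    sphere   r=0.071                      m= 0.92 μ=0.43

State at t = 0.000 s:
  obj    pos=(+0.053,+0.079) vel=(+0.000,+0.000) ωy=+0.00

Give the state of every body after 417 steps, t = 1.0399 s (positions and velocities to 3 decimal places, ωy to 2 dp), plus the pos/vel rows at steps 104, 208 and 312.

State at t = 1.0399 s:
  obj    pos=(+2.615,-1.442) vel=(+4.927,-2.926) ωy=+80.70

Key-timestep trajectory:
   step    t(s)  obj.x    obj.z    obj.vx   obj.vz 
    104  0.2594   +0.212  -0.016  +1.229  -0.730
    208  0.5187   +0.690  -0.299  +2.458  -1.459
    312  0.7781   +1.487  -0.773  +3.687  -2.189


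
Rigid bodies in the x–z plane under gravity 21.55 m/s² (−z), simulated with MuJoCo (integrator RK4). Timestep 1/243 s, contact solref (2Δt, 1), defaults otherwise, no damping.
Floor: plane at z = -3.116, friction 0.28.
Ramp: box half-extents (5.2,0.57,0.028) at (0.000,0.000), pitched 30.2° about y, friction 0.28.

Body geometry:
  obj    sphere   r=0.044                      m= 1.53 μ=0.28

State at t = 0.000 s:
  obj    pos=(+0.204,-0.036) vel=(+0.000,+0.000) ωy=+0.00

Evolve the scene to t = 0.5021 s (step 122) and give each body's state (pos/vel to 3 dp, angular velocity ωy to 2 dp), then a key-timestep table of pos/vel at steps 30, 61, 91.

State at t = 0.5021 s:
  obj    pos=(+1.048,-0.527) vel=(+3.360,-1.956) ωy=+88.32

Key-timestep trajectory:
   step    t(s)  obj.x    obj.z    obj.vx   obj.vz 
     30  0.1235   +0.255  -0.065  +0.826  -0.481
     61  0.2510   +0.415  -0.158  +1.680  -0.978
     91  0.3745   +0.674  -0.309  +2.506  -1.459


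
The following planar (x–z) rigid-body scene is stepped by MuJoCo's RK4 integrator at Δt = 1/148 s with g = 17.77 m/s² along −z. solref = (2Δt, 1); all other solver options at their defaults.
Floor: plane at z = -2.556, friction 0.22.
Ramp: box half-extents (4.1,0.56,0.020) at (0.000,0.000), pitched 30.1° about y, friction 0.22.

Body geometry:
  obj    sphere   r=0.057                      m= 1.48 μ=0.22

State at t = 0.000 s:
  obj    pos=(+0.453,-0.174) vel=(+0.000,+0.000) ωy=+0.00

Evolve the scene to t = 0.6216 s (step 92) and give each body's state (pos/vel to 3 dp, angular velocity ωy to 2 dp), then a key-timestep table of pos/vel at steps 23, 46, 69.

State at t = 0.6216 s:
  obj    pos=(+1.518,-0.791) vel=(+3.424,-1.985) ωy=+69.38

Key-timestep trajectory:
   step    t(s)  obj.x    obj.z    obj.vx   obj.vz 
     23  0.1554   +0.520  -0.212  +0.856  -0.496
     46  0.3108   +0.719  -0.328  +1.712  -0.993
     69  0.4662   +1.052  -0.521  +2.568  -1.489


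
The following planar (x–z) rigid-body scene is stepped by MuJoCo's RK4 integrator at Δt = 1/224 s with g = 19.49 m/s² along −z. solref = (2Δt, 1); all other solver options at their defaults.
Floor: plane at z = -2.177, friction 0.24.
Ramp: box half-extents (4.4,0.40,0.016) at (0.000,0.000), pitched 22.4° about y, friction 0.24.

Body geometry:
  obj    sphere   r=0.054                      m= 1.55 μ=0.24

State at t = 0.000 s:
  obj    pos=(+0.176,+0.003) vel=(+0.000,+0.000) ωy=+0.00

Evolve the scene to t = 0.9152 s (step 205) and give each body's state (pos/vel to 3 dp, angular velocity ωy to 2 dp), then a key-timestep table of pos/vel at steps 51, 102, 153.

State at t = 0.9152 s:
  obj    pos=(+2.230,-0.844) vel=(+4.489,-1.850) ωy=+89.90

Key-timestep trajectory:
   step    t(s)  obj.x    obj.z    obj.vx   obj.vz 
     51  0.2277   +0.303  -0.049  +1.117  -0.460
    102  0.4554   +0.685  -0.206  +2.234  -0.921
    153  0.6830   +1.320  -0.468  +3.350  -1.381


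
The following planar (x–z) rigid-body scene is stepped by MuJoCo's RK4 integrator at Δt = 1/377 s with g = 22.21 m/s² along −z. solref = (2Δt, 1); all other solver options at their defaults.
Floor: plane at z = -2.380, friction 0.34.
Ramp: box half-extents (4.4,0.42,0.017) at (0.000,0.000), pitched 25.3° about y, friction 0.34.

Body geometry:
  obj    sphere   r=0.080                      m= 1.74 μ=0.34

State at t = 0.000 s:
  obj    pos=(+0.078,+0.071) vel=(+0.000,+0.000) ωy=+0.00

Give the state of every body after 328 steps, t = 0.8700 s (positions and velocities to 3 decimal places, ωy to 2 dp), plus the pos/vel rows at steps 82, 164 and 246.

State at t = 0.8700 s:
  obj    pos=(+2.398,-1.026) vel=(+5.333,-2.521) ωy=+73.72

Key-timestep trajectory:
   step    t(s)  obj.x    obj.z    obj.vx   obj.vz 
     82  0.2175   +0.223  +0.002  +1.333  -0.630
    164  0.4350   +0.658  -0.204  +2.666  -1.260
    246  0.6525   +1.383  -0.546  +4.000  -1.891


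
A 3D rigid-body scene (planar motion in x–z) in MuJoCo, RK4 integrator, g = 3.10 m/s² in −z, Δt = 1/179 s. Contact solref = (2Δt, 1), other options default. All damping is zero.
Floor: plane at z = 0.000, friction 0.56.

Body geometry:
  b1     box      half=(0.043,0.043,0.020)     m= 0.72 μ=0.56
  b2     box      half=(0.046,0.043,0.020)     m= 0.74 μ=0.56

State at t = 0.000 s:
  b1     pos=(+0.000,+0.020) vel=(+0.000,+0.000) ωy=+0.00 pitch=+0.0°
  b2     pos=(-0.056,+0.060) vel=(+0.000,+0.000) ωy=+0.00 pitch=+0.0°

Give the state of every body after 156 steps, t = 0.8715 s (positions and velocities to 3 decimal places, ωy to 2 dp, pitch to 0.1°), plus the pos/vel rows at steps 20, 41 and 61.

State at t = 0.8715 s:
  b1     pos=(+0.000,+0.020) vel=(+0.000,+0.000) ωy=+0.00 pitch=+0.0°
  b2     pos=(-0.066,+0.046) vel=(+0.000,+0.000) ωy=+0.00 pitch=-42.3°

Key-timestep trajectory:
   step    t(s)  b1.x    b1.z    b1.vx   b1.vz   b2.x    b2.z    b2.vx   b2.vz 
     20  0.1117   +0.000  +0.020  +0.000  +0.000   -0.059  +0.057  -0.060  -0.059
     41  0.2291   +0.000  +0.020  +0.000  +0.000   -0.068  +0.045  -0.044  +0.054
     61  0.3408   +0.000  +0.020  +0.000  +0.000   -0.069  +0.047  +0.029  -0.011


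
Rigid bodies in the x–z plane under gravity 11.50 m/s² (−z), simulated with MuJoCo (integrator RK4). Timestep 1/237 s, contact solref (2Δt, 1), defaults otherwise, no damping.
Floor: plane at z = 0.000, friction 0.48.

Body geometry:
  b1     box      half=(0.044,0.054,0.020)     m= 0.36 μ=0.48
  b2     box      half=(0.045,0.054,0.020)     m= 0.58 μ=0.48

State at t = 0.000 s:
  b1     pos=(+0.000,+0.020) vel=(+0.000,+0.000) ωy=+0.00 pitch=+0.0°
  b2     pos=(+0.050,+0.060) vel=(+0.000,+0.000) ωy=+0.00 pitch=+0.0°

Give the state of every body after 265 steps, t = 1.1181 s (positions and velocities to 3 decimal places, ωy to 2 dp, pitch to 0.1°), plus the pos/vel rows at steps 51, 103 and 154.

State at t = 1.1181 s:
  b1     pos=(+0.000,+0.020) vel=(+0.000,+0.000) ωy=+0.00 pitch=+0.0°
  b2     pos=(+0.097,+0.045) vel=(+0.000,+0.000) ωy=+0.00 pitch=+90.0°

Key-timestep trajectory:
   step    t(s)  b1.x    b1.z    b1.vx   b1.vz   b2.x    b2.z    b2.vx   b2.vz 
     51  0.2152   +0.000  +0.020  +0.000  +0.000   +0.074  +0.049  +0.131  +0.009
    103  0.4346   +0.000  +0.020  +0.000  +0.000   +0.106  +0.048  +0.018  +0.004
    154  0.6498   +0.000  +0.020  +0.000  +0.000   +0.096  +0.045  +0.152  -0.063


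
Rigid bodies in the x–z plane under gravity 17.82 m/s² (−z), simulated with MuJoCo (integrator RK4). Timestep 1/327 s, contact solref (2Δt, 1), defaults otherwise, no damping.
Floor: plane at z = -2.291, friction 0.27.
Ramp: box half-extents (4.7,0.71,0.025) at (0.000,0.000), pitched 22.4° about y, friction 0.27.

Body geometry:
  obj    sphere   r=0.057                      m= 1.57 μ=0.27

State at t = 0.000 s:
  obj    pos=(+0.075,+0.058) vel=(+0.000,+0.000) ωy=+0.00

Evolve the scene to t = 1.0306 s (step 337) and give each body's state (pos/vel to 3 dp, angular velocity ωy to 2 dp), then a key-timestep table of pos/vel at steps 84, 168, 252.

State at t = 1.0306 s:
  obj    pos=(+2.457,-0.924) vel=(+4.622,-1.905) ωy=+87.69

Key-timestep trajectory:
   step    t(s)  obj.x    obj.z    obj.vx   obj.vz 
     84  0.2569   +0.223  -0.003  +1.152  -0.475
    168  0.5138   +0.667  -0.186  +2.304  -0.950
    252  0.7706   +1.407  -0.491  +3.456  -1.424


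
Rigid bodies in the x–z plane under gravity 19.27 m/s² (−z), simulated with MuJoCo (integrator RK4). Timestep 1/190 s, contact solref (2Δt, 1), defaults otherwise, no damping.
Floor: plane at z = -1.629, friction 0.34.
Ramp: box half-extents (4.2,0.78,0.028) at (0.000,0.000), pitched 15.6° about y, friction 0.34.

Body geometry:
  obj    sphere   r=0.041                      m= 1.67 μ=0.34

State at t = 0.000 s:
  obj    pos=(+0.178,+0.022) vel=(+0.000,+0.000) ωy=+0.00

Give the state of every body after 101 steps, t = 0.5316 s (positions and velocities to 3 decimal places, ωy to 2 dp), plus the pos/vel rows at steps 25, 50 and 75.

State at t = 0.5316 s:
  obj    pos=(+0.682,-0.119) vel=(+1.895,-0.529) ωy=+47.98

Key-timestep trajectory:
   step    t(s)  obj.x    obj.z    obj.vx   obj.vz 
     25  0.1316   +0.209  +0.013  +0.469  -0.131
     50  0.2632   +0.301  -0.013  +0.938  -0.262
     75  0.3947   +0.456  -0.056  +1.407  -0.393


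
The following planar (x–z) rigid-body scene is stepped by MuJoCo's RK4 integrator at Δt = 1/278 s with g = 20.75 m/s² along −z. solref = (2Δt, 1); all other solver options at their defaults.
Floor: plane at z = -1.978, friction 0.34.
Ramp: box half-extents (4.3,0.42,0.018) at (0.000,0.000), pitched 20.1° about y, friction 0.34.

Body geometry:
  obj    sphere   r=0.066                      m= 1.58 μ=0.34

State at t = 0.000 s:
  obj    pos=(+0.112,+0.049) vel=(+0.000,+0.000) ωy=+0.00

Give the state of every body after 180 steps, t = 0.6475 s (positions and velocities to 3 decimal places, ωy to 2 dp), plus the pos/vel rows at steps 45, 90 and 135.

State at t = 0.6475 s:
  obj    pos=(+1.115,-0.318) vel=(+3.097,-1.133) ωy=+49.96

Key-timestep trajectory:
   step    t(s)  obj.x    obj.z    obj.vx   obj.vz 
     45  0.1619   +0.175  +0.026  +0.774  -0.283
     90  0.3237   +0.363  -0.043  +1.549  -0.567
    135  0.4856   +0.676  -0.158  +2.323  -0.850


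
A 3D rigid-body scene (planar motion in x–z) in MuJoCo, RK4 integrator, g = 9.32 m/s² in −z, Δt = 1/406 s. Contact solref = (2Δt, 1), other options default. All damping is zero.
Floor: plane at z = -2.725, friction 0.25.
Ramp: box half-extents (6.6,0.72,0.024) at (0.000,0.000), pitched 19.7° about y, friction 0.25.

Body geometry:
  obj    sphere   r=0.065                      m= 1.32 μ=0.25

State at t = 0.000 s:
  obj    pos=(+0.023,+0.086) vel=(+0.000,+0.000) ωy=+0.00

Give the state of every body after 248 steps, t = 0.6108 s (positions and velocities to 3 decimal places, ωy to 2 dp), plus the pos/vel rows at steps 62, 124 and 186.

State at t = 0.6108 s:
  obj    pos=(+0.417,-0.055) vel=(+1.291,-0.462) ωy=+21.09

Key-timestep trajectory:
   step    t(s)  obj.x    obj.z    obj.vx   obj.vz 
     62  0.1527   +0.048  +0.077  +0.323  -0.116
    124  0.3054   +0.122  +0.051  +0.645  -0.231
    186  0.4581   +0.245  +0.007  +0.968  -0.347


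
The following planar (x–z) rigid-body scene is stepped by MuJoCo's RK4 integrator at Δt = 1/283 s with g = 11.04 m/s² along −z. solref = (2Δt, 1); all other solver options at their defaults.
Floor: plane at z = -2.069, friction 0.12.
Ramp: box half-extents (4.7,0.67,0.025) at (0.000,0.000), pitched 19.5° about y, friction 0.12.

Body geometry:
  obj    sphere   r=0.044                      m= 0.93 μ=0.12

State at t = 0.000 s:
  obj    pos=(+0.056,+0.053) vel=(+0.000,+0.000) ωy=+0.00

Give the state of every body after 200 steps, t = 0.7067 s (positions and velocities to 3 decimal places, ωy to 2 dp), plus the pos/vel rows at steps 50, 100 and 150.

State at t = 0.7067 s:
  obj    pos=(+0.676,-0.166) vel=(+1.754,-0.621) ωy=+42.27

Key-timestep trajectory:
   step    t(s)  obj.x    obj.z    obj.vx   obj.vz 
     50  0.1767   +0.095  +0.040  +0.439  -0.155
    100  0.3534   +0.211  -0.002  +0.877  -0.311
    150  0.5300   +0.405  -0.070  +1.315  -0.466


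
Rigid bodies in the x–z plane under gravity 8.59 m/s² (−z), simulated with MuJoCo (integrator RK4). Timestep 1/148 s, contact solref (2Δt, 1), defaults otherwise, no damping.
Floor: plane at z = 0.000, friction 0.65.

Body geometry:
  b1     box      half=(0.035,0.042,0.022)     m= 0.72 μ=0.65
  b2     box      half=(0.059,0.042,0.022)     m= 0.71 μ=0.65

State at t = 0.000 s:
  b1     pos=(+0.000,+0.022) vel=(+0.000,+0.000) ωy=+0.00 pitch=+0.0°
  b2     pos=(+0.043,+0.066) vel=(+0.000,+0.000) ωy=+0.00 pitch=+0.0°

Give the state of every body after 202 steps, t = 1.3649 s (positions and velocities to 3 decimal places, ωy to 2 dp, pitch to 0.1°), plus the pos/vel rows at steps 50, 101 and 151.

State at t = 1.3649 s:
  b1     pos=(-0.001,+0.022) vel=(+0.000,+0.000) ωy=+0.00 pitch=+0.0°
  b2     pos=(+0.055,+0.055) vel=(+0.000,+0.000) ωy=-0.01 pitch=+40.9°

Key-timestep trajectory:
   step    t(s)  b1.x    b1.z    b1.vx   b1.vz   b2.x    b2.z    b2.vx   b2.vz 
     50  0.3378   +0.000  +0.022  +0.000  +0.000   +0.055  +0.056  +0.037  -0.025
    101  0.6824   +0.000  +0.022  +0.000  +0.000   +0.055  +0.056  +0.000  +0.000
    151  1.0203   +0.000  +0.022  +0.000  +0.000   +0.055  +0.055  +0.000  +0.000


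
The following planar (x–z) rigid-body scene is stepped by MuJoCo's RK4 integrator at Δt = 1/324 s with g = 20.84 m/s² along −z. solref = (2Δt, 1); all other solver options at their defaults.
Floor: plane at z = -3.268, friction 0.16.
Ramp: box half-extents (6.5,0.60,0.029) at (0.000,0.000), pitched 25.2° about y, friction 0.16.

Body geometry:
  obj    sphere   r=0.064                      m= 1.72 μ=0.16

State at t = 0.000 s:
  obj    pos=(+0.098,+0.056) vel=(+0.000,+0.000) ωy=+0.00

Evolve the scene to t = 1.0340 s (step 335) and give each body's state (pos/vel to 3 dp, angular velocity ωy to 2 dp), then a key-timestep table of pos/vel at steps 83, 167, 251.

State at t = 1.0340 s:
  obj    pos=(+3.164,-1.386) vel=(+5.930,-2.790) ωy=+102.38

Key-timestep trajectory:
   step    t(s)  obj.x    obj.z    obj.vx   obj.vz 
     83  0.2562   +0.287  -0.032  +1.469  -0.691
    167  0.5154   +0.860  -0.302  +2.956  -1.391
    251  0.7747   +1.819  -0.753  +4.443  -2.091


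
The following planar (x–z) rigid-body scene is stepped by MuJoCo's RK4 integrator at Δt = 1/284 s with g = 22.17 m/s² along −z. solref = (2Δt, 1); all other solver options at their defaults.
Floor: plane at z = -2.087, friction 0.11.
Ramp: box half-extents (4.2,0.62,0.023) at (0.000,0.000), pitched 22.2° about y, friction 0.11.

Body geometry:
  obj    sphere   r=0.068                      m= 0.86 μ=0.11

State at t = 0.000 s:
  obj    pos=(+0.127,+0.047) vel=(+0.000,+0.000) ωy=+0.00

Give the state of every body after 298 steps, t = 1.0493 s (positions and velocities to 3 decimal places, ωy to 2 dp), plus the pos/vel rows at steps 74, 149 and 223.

State at t = 1.0493 s:
  obj    pos=(+3.246,-1.226) vel=(+5.942,-2.436) ωy=+87.02

Key-timestep trajectory:
   step    t(s)  obj.x    obj.z    obj.vx   obj.vz 
     74  0.2606   +0.319  -0.032  +1.477  -0.599
    149  0.5246   +0.907  -0.272  +2.976  -1.200
    223  0.7852   +1.874  -0.666  +4.454  -1.798


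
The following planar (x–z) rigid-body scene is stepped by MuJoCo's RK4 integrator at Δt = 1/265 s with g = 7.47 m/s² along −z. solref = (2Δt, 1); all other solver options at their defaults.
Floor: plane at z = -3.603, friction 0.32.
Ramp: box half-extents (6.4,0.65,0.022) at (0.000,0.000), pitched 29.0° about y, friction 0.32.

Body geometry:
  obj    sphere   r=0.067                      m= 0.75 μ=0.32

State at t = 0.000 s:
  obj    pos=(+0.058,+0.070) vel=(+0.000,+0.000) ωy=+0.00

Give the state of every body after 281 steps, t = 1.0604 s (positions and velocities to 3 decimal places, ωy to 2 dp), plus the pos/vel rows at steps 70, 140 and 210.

State at t = 1.0604 s:
  obj    pos=(+1.330,-0.635) vel=(+2.399,-1.330) ωy=+40.94

Key-timestep trajectory:
   step    t(s)  obj.x    obj.z    obj.vx   obj.vz 
     70  0.2642   +0.137  +0.026  +0.598  -0.331
    140  0.5283   +0.374  -0.105  +1.195  -0.663
    210  0.7925   +0.768  -0.324  +1.793  -0.994


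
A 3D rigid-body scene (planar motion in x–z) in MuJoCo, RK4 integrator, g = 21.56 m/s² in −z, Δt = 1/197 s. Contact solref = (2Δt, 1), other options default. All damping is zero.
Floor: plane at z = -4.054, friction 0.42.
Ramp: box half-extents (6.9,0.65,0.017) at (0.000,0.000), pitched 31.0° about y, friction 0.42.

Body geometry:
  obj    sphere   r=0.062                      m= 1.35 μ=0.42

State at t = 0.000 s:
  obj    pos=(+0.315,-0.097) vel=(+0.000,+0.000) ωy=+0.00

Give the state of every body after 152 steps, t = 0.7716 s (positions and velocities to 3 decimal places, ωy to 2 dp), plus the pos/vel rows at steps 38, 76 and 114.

State at t = 0.7716 s:
  obj    pos=(+2.339,-1.313) vel=(+5.246,-3.152) ωy=+98.69

Key-timestep trajectory:
   step    t(s)  obj.x    obj.z    obj.vx   obj.vz 
     38  0.1929   +0.442  -0.173  +1.312  -0.788
     76  0.3858   +0.821  -0.401  +2.623  -1.576
    114  0.5787   +1.453  -0.781  +3.934  -2.364


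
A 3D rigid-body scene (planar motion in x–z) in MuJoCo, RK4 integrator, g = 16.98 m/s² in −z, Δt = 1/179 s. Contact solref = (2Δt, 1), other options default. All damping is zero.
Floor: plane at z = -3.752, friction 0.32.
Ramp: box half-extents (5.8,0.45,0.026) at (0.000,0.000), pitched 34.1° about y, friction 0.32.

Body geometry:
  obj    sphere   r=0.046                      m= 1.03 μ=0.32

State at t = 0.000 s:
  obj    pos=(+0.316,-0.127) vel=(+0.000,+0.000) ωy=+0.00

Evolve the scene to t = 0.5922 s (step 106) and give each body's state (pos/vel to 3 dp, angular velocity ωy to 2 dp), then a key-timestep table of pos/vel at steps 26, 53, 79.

State at t = 0.5922 s:
  obj    pos=(+1.304,-0.796) vel=(+3.335,-2.258) ωy=+87.50

Key-timestep trajectory:
   step    t(s)  obj.x    obj.z    obj.vx   obj.vz 
     26  0.1453   +0.375  -0.167  +0.818  -0.554
     53  0.2961   +0.563  -0.294  +1.668  -1.129
     79  0.4413   +0.865  -0.498  +2.485  -1.683


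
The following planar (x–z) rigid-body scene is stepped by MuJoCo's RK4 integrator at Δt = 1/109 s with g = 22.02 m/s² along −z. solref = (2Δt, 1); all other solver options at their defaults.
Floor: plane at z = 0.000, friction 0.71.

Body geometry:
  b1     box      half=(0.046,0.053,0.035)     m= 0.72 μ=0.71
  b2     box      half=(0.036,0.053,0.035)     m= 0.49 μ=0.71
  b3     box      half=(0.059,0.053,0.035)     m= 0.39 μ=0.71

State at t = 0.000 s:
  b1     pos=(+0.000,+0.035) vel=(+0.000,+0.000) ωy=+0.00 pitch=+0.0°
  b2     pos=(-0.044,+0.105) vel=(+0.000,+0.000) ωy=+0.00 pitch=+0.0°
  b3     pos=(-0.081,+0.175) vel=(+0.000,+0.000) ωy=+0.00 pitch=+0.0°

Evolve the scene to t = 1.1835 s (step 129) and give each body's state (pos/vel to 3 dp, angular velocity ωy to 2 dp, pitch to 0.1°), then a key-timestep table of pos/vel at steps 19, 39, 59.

State at t = 1.1835 s:
  b1     pos=(+0.000,+0.035) vel=(+0.000,+0.000) ωy=+0.00 pitch=+0.0°
  b2     pos=(-0.089,+0.036) vel=(+0.000,+0.000) ωy=+0.00 pitch=-90.0°
  b3     pos=(-0.196,+0.059) vel=(+0.000,+0.000) ωy=+0.00 pitch=-90.0°

Key-timestep trajectory:
   step    t(s)  b1.x    b1.z    b1.vx   b1.vz   b2.x    b2.z    b2.vx   b2.vz   b3.x    b3.z    b3.vx   b3.vz 
     19  0.1743   +0.000  +0.035  +0.001  +0.001   -0.076  +0.088  -0.399  -0.607   -0.160  +0.095  -0.802  -1.615
     39  0.3578   +0.000  +0.035  +0.000  +0.000   -0.089  +0.036  +0.002  +0.004   -0.220  +0.068  +0.034  -0.006
     59  0.5413   +0.000  +0.035  +0.000  +0.000   -0.089  +0.036  +0.000  +0.000   -0.190  +0.061  -0.165  -0.059


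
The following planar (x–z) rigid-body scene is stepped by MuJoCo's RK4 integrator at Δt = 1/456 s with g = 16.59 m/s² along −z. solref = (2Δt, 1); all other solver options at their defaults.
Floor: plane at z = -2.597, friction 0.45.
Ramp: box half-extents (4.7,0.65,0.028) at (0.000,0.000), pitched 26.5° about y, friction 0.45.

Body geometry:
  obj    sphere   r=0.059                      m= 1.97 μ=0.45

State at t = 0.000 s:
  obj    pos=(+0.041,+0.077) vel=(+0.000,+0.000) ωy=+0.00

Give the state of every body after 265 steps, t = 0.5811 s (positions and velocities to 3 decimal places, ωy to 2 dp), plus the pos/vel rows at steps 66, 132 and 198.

State at t = 0.5811 s:
  obj    pos=(+0.840,-0.322) vel=(+2.750,-1.371) ωy=+52.07

Key-timestep trajectory:
   step    t(s)  obj.x    obj.z    obj.vx   obj.vz 
     66  0.1447   +0.091  +0.052  +0.685  -0.342
    132  0.2895   +0.239  -0.022  +1.370  -0.683
    198  0.4342   +0.487  -0.146  +2.055  -1.024


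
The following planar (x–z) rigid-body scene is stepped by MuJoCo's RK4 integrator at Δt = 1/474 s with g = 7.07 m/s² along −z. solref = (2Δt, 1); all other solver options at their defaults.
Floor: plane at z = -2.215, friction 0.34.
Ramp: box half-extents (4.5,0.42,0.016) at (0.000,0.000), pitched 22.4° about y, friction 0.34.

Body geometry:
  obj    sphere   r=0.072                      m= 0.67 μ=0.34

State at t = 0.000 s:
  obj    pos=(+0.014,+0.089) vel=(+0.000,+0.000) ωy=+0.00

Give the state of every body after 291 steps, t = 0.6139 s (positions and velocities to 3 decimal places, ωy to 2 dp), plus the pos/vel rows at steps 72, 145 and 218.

State at t = 0.6139 s:
  obj    pos=(+0.349,-0.049) vel=(+1.092,-0.450) ωy=+16.41

Key-timestep trajectory:
   step    t(s)  obj.x    obj.z    obj.vx   obj.vz 
     72  0.1519   +0.035  +0.081  +0.270  -0.111
    145  0.3059   +0.097  +0.055  +0.544  -0.224
    218  0.4599   +0.202  +0.012  +0.818  -0.337


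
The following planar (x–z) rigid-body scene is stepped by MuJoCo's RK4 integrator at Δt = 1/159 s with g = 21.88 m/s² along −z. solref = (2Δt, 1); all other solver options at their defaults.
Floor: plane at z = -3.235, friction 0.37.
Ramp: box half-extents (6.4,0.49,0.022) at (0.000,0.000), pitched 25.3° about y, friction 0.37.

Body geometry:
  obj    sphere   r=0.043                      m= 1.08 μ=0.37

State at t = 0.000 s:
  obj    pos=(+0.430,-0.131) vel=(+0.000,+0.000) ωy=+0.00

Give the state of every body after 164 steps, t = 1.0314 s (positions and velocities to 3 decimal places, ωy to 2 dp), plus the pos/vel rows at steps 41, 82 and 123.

State at t = 1.0314 s:
  obj    pos=(+3.642,-1.650) vel=(+6.227,-2.944) ωy=+160.19

Key-timestep trajectory:
   step    t(s)  obj.x    obj.z    obj.vx   obj.vz 
     41  0.2579   +0.631  -0.226  +1.557  -0.736
     82  0.5157   +1.233  -0.511  +3.114  -1.472
    123  0.7736   +2.237  -0.985  +4.671  -2.208


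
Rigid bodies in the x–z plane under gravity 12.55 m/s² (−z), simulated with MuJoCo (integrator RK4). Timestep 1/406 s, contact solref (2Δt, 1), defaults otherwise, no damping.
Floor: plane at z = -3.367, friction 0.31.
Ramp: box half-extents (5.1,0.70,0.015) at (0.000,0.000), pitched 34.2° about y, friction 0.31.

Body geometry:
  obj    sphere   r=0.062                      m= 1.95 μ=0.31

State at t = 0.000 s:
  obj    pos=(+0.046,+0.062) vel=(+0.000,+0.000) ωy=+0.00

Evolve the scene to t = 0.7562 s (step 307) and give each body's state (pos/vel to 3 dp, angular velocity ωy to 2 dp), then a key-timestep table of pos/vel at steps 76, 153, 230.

State at t = 0.7562 s:
  obj    pos=(+1.237,-0.748) vel=(+3.151,-2.142) ωy=+61.44

Key-timestep trajectory:
   step    t(s)  obj.x    obj.z    obj.vx   obj.vz 
     76  0.1872   +0.119  +0.012  +0.780  -0.530
    153  0.3768   +0.342  -0.139  +1.571  -1.067
    230  0.5665   +0.715  -0.393  +2.361  -1.605


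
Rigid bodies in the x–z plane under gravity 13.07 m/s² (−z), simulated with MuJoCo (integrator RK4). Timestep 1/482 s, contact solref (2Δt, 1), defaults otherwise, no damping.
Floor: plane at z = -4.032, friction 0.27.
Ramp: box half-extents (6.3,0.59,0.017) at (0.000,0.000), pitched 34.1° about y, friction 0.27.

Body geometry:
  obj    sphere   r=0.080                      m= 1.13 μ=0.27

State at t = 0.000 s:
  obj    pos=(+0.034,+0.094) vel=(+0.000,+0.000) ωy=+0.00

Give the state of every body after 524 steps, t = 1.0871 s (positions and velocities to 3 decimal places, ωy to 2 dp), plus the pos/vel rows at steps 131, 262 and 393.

State at t = 1.0871 s:
  obj    pos=(+2.595,-1.640) vel=(+4.712,-3.190) ωy=+71.12

Key-timestep trajectory:
   step    t(s)  obj.x    obj.z    obj.vx   obj.vz 
    131  0.2718   +0.194  -0.014  +1.178  -0.798
    262  0.5436   +0.674  -0.339  +2.356  -1.595
    393  0.8154   +1.475  -0.881  +3.534  -2.393


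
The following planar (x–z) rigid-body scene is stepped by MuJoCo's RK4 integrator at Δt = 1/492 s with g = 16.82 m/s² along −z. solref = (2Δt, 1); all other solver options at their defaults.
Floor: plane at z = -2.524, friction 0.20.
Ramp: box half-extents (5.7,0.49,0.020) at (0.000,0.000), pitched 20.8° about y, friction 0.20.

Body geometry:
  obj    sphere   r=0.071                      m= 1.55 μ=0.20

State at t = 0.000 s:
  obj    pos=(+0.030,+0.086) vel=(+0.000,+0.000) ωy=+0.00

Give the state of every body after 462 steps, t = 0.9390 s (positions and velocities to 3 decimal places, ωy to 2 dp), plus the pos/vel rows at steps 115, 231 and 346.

State at t = 0.9390 s:
  obj    pos=(+1.788,-0.582) vel=(+3.745,-1.423) ωy=+56.42

Key-timestep trajectory:
   step    t(s)  obj.x    obj.z    obj.vx   obj.vz 
    115  0.2337   +0.139  +0.045  +0.932  -0.354
    231  0.4695   +0.470  -0.081  +1.873  -0.711
    346  0.7033   +1.016  -0.289  +2.805  -1.065


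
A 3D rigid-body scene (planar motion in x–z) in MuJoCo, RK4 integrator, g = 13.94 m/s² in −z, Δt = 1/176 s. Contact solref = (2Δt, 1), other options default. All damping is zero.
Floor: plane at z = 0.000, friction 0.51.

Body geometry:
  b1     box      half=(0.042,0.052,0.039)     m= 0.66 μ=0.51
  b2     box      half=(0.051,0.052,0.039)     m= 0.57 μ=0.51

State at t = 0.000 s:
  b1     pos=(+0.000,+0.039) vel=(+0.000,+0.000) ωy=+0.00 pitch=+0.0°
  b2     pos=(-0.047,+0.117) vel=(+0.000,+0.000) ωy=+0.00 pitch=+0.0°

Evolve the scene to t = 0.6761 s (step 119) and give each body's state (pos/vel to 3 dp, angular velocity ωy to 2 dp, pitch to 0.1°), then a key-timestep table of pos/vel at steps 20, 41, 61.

State at t = 0.6761 s:
  b1     pos=(+0.000,+0.039) vel=(+0.000,+0.000) ωy=+0.00 pitch=+0.0°
  b2     pos=(-0.097,+0.051) vel=(+0.000,+0.000) ωy=+0.00 pitch=-90.0°

Key-timestep trajectory:
   step    t(s)  b1.x    b1.z    b1.vx   b1.vz   b2.x    b2.z    b2.vx   b2.vz 
     20  0.1136   +0.000  +0.039  +0.000  +0.000   -0.054  +0.115  -0.146  -0.050
     41  0.2330   +0.000  +0.039  +0.000  +0.000   -0.086  +0.078  -0.325  -0.884
     61  0.3466   +0.000  +0.039  +0.000  +0.000   -0.100  +0.053  +0.151  -0.098


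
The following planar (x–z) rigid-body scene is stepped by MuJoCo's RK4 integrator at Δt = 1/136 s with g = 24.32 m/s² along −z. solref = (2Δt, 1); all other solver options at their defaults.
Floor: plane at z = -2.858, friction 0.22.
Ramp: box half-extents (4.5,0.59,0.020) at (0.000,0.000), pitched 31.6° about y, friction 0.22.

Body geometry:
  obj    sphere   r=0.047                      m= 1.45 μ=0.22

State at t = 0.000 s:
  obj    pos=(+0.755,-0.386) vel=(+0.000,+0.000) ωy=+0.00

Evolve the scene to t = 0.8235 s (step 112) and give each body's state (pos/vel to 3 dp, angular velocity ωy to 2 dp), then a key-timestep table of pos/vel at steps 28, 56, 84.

State at t = 0.8235 s:
  obj    pos=(+3.385,-2.004) vel=(+6.386,-3.928) ωy=+159.41

Key-timestep trajectory:
   step    t(s)  obj.x    obj.z    obj.vx   obj.vz 
     28  0.2059   +0.920  -0.487  +1.597  -0.983
     56  0.4118   +1.413  -0.790  +3.193  -1.965
     84  0.6176   +2.235  -1.296  +4.789  -2.946
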